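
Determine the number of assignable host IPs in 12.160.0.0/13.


Host bits = 32 - 13 = 19
Total addresses = 2^19 = 524288
Usable = total - 2 (network and broadcast)
Usable hosts: 524286


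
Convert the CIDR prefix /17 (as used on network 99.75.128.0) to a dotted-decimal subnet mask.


/17 means 17 network bits, 15 host bits
Binary: 11111111111111111000000000000000
Mask: 255.255.128.0


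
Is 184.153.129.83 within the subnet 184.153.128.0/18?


Subnet network: 184.153.128.0
Test IP AND mask: 184.153.128.0
Yes, 184.153.129.83 is in 184.153.128.0/18


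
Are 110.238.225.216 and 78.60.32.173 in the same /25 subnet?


Mask: 255.255.255.128
110.238.225.216 AND mask = 110.238.225.128
78.60.32.173 AND mask = 78.60.32.128
No, different subnets (110.238.225.128 vs 78.60.32.128)


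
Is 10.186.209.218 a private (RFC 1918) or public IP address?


RFC 1918 private ranges:
  10.0.0.0/8 (10.0.0.0 - 10.255.255.255)
  172.16.0.0/12 (172.16.0.0 - 172.31.255.255)
  192.168.0.0/16 (192.168.0.0 - 192.168.255.255)
Private (in 10.0.0.0/8)


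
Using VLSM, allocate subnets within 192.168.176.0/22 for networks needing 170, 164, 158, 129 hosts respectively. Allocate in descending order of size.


170 hosts -> /24 (254 usable): 192.168.176.0/24
164 hosts -> /24 (254 usable): 192.168.177.0/24
158 hosts -> /24 (254 usable): 192.168.178.0/24
129 hosts -> /24 (254 usable): 192.168.179.0/24
Allocation: 192.168.176.0/24 (170 hosts, 254 usable); 192.168.177.0/24 (164 hosts, 254 usable); 192.168.178.0/24 (158 hosts, 254 usable); 192.168.179.0/24 (129 hosts, 254 usable)


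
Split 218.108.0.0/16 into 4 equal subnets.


New prefix = 16 + 2 = 18
Each subnet has 16384 addresses
  218.108.0.0/18
  218.108.64.0/18
  218.108.128.0/18
  218.108.192.0/18
Subnets: 218.108.0.0/18, 218.108.64.0/18, 218.108.128.0/18, 218.108.192.0/18


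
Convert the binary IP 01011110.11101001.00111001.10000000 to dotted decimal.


01011110 = 94
11101001 = 233
00111001 = 57
10000000 = 128
IP: 94.233.57.128


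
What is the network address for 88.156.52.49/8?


IP:   01011000.10011100.00110100.00110001
Mask: 11111111.00000000.00000000.00000000
AND operation:
Net:  01011000.00000000.00000000.00000000
Network: 88.0.0.0/8


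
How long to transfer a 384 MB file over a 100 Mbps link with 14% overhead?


Effective throughput = 100 * (1 - 14/100) = 86 Mbps
File size in Mb = 384 * 8 = 3072 Mb
Time = 3072 / 86
Time = 35.7209 seconds


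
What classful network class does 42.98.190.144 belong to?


First octet: 42
Binary: 00101010
0xxxxxxx -> Class A (1-126)
Class A, default mask 255.0.0.0 (/8)


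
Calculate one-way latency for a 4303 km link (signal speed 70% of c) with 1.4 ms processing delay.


Speed = 0.7 * 3e5 km/s = 210000 km/s
Propagation delay = 4303 / 210000 = 0.0205 s = 20.4905 ms
Processing delay = 1.4 ms
Total one-way latency = 21.8905 ms


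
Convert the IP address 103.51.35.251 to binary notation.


103 = 01100111
51 = 00110011
35 = 00100011
251 = 11111011
Binary: 01100111.00110011.00100011.11111011


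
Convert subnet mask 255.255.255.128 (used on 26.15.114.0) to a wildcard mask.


Subnet mask: 255.255.255.128
Wildcard = 255.255.255.255 - subnet mask
255 - 255 = 0
255 - 255 = 0
255 - 255 = 0
255 - 128 = 127
Wildcard: 0.0.0.127


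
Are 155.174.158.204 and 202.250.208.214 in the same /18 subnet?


Mask: 255.255.192.0
155.174.158.204 AND mask = 155.174.128.0
202.250.208.214 AND mask = 202.250.192.0
No, different subnets (155.174.128.0 vs 202.250.192.0)


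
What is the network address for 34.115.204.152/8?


IP:   00100010.01110011.11001100.10011000
Mask: 11111111.00000000.00000000.00000000
AND operation:
Net:  00100010.00000000.00000000.00000000
Network: 34.0.0.0/8


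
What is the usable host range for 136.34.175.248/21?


Network: 136.34.168.0
Broadcast: 136.34.175.255
First usable = network + 1
Last usable = broadcast - 1
Range: 136.34.168.1 to 136.34.175.254


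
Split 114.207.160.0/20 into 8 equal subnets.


New prefix = 20 + 3 = 23
Each subnet has 512 addresses
  114.207.160.0/23
  114.207.162.0/23
  114.207.164.0/23
  114.207.166.0/23
  114.207.168.0/23
  114.207.170.0/23
  114.207.172.0/23
  114.207.174.0/23
Subnets: 114.207.160.0/23, 114.207.162.0/23, 114.207.164.0/23, 114.207.166.0/23, 114.207.168.0/23, 114.207.170.0/23, 114.207.172.0/23, 114.207.174.0/23


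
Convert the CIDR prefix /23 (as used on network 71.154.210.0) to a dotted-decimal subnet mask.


/23 means 23 network bits, 9 host bits
Binary: 11111111111111111111111000000000
Mask: 255.255.254.0


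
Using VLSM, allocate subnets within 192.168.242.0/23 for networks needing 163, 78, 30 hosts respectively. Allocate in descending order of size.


163 hosts -> /24 (254 usable): 192.168.242.0/24
78 hosts -> /25 (126 usable): 192.168.243.0/25
30 hosts -> /27 (30 usable): 192.168.243.128/27
Allocation: 192.168.242.0/24 (163 hosts, 254 usable); 192.168.243.0/25 (78 hosts, 126 usable); 192.168.243.128/27 (30 hosts, 30 usable)


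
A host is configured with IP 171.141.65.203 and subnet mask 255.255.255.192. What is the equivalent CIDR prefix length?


Binary: 11111111.11111111.11111111.11000000
Count leading 1s
Prefix: /26


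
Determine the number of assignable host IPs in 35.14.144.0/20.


Host bits = 32 - 20 = 12
Total addresses = 2^12 = 4096
Usable = total - 2 (network and broadcast)
Usable hosts: 4094


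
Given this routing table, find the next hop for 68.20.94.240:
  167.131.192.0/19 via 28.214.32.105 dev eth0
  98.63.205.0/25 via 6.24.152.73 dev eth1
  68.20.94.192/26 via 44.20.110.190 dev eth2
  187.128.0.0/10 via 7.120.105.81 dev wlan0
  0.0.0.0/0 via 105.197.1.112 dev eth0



Longest prefix match for 68.20.94.240:
  /19 167.131.192.0: no
  /25 98.63.205.0: no
  /26 68.20.94.192: MATCH
  /10 187.128.0.0: no
  /0 0.0.0.0: MATCH
Selected: next-hop 44.20.110.190 via eth2 (matched /26)


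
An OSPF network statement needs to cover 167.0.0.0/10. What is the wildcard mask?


Subnet mask: 255.192.0.0
Wildcard = 255.255.255.255 - subnet mask
255 - 255 = 0
255 - 192 = 63
255 - 0 = 255
255 - 0 = 255
Wildcard: 0.63.255.255


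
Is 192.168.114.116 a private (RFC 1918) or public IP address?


RFC 1918 private ranges:
  10.0.0.0/8 (10.0.0.0 - 10.255.255.255)
  172.16.0.0/12 (172.16.0.0 - 172.31.255.255)
  192.168.0.0/16 (192.168.0.0 - 192.168.255.255)
Private (in 192.168.0.0/16)


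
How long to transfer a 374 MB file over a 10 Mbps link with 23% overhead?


Effective throughput = 10 * (1 - 23/100) = 7.7 Mbps
File size in Mb = 374 * 8 = 2992 Mb
Time = 2992 / 7.7
Time = 388.5714 seconds


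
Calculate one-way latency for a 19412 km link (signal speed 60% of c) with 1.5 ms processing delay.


Speed = 0.6 * 3e5 km/s = 180000 km/s
Propagation delay = 19412 / 180000 = 0.1078 s = 107.8444 ms
Processing delay = 1.5 ms
Total one-way latency = 109.3444 ms


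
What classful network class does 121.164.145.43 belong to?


First octet: 121
Binary: 01111001
0xxxxxxx -> Class A (1-126)
Class A, default mask 255.0.0.0 (/8)


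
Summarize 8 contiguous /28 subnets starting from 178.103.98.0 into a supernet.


Original prefix: /28
Number of subnets: 8 = 2^3
New prefix = 28 - 3 = 25
Supernet: 178.103.98.0/25


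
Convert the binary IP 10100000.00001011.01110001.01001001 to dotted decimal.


10100000 = 160
00001011 = 11
01110001 = 113
01001001 = 73
IP: 160.11.113.73


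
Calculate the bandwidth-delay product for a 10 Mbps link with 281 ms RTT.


BDP = bandwidth * RTT
= 10 Mbps * 281 ms
= 10 * 1e6 * 281 / 1000 bits
= 2810000 bits
= 351250 bytes
= 343.0176 KB
BDP = 2810000 bits (351250 bytes)


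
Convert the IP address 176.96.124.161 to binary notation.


176 = 10110000
96 = 01100000
124 = 01111100
161 = 10100001
Binary: 10110000.01100000.01111100.10100001


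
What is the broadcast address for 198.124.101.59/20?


Network: 198.124.96.0/20
Host bits = 12
Set all host bits to 1:
Broadcast: 198.124.111.255


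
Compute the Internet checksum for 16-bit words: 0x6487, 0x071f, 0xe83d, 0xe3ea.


Sum all words (with carry folding):
+ 0x6487 = 0x6487
+ 0x071f = 0x6ba6
+ 0xe83d = 0x53e4
+ 0xe3ea = 0x37cf
One's complement: ~0x37cf
Checksum = 0xc830


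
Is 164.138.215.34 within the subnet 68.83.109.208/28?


Subnet network: 68.83.109.208
Test IP AND mask: 164.138.215.32
No, 164.138.215.34 is not in 68.83.109.208/28


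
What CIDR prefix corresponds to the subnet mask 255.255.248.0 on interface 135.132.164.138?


Binary: 11111111.11111111.11111000.00000000
Count leading 1s
Prefix: /21


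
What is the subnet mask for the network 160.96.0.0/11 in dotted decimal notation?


/11 means 11 network bits, 21 host bits
Binary: 11111111111000000000000000000000
Mask: 255.224.0.0


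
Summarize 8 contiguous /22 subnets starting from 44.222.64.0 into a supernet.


Original prefix: /22
Number of subnets: 8 = 2^3
New prefix = 22 - 3 = 19
Supernet: 44.222.64.0/19


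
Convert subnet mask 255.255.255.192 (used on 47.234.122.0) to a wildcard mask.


Subnet mask: 255.255.255.192
Wildcard = 255.255.255.255 - subnet mask
255 - 255 = 0
255 - 255 = 0
255 - 255 = 0
255 - 192 = 63
Wildcard: 0.0.0.63


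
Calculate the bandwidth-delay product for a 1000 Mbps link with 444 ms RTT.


BDP = bandwidth * RTT
= 1000 Mbps * 444 ms
= 1000 * 1e6 * 444 / 1000 bits
= 444000000 bits
= 55500000 bytes
= 54199.2188 KB
BDP = 444000000 bits (55500000 bytes)


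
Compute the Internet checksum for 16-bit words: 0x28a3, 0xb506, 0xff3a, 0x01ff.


Sum all words (with carry folding):
+ 0x28a3 = 0x28a3
+ 0xb506 = 0xdda9
+ 0xff3a = 0xdce4
+ 0x01ff = 0xdee3
One's complement: ~0xdee3
Checksum = 0x211c


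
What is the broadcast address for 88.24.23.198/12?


Network: 88.16.0.0/12
Host bits = 20
Set all host bits to 1:
Broadcast: 88.31.255.255


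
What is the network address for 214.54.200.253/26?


IP:   11010110.00110110.11001000.11111101
Mask: 11111111.11111111.11111111.11000000
AND operation:
Net:  11010110.00110110.11001000.11000000
Network: 214.54.200.192/26


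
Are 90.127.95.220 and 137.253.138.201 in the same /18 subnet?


Mask: 255.255.192.0
90.127.95.220 AND mask = 90.127.64.0
137.253.138.201 AND mask = 137.253.128.0
No, different subnets (90.127.64.0 vs 137.253.128.0)


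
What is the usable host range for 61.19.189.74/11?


Network: 61.0.0.0
Broadcast: 61.31.255.255
First usable = network + 1
Last usable = broadcast - 1
Range: 61.0.0.1 to 61.31.255.254


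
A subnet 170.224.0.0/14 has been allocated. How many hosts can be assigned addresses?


Host bits = 32 - 14 = 18
Total addresses = 2^18 = 262144
Usable = total - 2 (network and broadcast)
Usable hosts: 262142


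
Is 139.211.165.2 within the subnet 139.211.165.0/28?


Subnet network: 139.211.165.0
Test IP AND mask: 139.211.165.0
Yes, 139.211.165.2 is in 139.211.165.0/28


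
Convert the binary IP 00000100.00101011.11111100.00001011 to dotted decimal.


00000100 = 4
00101011 = 43
11111100 = 252
00001011 = 11
IP: 4.43.252.11


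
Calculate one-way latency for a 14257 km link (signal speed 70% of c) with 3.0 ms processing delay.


Speed = 0.7 * 3e5 km/s = 210000 km/s
Propagation delay = 14257 / 210000 = 0.0679 s = 67.8905 ms
Processing delay = 3.0 ms
Total one-way latency = 70.8905 ms


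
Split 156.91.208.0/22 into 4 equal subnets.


New prefix = 22 + 2 = 24
Each subnet has 256 addresses
  156.91.208.0/24
  156.91.209.0/24
  156.91.210.0/24
  156.91.211.0/24
Subnets: 156.91.208.0/24, 156.91.209.0/24, 156.91.210.0/24, 156.91.211.0/24


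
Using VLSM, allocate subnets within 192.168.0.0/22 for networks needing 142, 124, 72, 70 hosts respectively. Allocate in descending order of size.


142 hosts -> /24 (254 usable): 192.168.0.0/24
124 hosts -> /25 (126 usable): 192.168.1.0/25
72 hosts -> /25 (126 usable): 192.168.1.128/25
70 hosts -> /25 (126 usable): 192.168.2.0/25
Allocation: 192.168.0.0/24 (142 hosts, 254 usable); 192.168.1.0/25 (124 hosts, 126 usable); 192.168.1.128/25 (72 hosts, 126 usable); 192.168.2.0/25 (70 hosts, 126 usable)


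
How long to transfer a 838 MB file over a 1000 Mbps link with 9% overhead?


Effective throughput = 1000 * (1 - 9/100) = 910 Mbps
File size in Mb = 838 * 8 = 6704 Mb
Time = 6704 / 910
Time = 7.367 seconds


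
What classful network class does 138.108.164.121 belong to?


First octet: 138
Binary: 10001010
10xxxxxx -> Class B (128-191)
Class B, default mask 255.255.0.0 (/16)


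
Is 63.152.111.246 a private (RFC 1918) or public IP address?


RFC 1918 private ranges:
  10.0.0.0/8 (10.0.0.0 - 10.255.255.255)
  172.16.0.0/12 (172.16.0.0 - 172.31.255.255)
  192.168.0.0/16 (192.168.0.0 - 192.168.255.255)
Public (not in any RFC 1918 range)


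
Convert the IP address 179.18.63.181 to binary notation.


179 = 10110011
18 = 00010010
63 = 00111111
181 = 10110101
Binary: 10110011.00010010.00111111.10110101


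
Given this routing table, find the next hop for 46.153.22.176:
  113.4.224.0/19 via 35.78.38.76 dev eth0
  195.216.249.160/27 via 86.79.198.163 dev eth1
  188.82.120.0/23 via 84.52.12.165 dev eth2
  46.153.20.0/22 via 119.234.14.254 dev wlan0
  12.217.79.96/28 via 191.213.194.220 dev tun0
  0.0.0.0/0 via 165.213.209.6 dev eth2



Longest prefix match for 46.153.22.176:
  /19 113.4.224.0: no
  /27 195.216.249.160: no
  /23 188.82.120.0: no
  /22 46.153.20.0: MATCH
  /28 12.217.79.96: no
  /0 0.0.0.0: MATCH
Selected: next-hop 119.234.14.254 via wlan0 (matched /22)


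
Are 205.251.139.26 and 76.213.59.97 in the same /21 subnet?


Mask: 255.255.248.0
205.251.139.26 AND mask = 205.251.136.0
76.213.59.97 AND mask = 76.213.56.0
No, different subnets (205.251.136.0 vs 76.213.56.0)


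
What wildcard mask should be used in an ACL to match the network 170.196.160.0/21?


Subnet mask: 255.255.248.0
Wildcard = 255.255.255.255 - subnet mask
255 - 255 = 0
255 - 255 = 0
255 - 248 = 7
255 - 0 = 255
Wildcard: 0.0.7.255


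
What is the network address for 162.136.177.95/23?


IP:   10100010.10001000.10110001.01011111
Mask: 11111111.11111111.11111110.00000000
AND operation:
Net:  10100010.10001000.10110000.00000000
Network: 162.136.176.0/23


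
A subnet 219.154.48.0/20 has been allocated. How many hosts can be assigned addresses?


Host bits = 32 - 20 = 12
Total addresses = 2^12 = 4096
Usable = total - 2 (network and broadcast)
Usable hosts: 4094


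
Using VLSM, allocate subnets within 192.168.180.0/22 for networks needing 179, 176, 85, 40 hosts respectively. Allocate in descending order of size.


179 hosts -> /24 (254 usable): 192.168.180.0/24
176 hosts -> /24 (254 usable): 192.168.181.0/24
85 hosts -> /25 (126 usable): 192.168.182.0/25
40 hosts -> /26 (62 usable): 192.168.182.128/26
Allocation: 192.168.180.0/24 (179 hosts, 254 usable); 192.168.181.0/24 (176 hosts, 254 usable); 192.168.182.0/25 (85 hosts, 126 usable); 192.168.182.128/26 (40 hosts, 62 usable)


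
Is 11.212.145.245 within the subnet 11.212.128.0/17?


Subnet network: 11.212.128.0
Test IP AND mask: 11.212.128.0
Yes, 11.212.145.245 is in 11.212.128.0/17


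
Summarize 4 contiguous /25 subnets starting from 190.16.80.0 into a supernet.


Original prefix: /25
Number of subnets: 4 = 2^2
New prefix = 25 - 2 = 23
Supernet: 190.16.80.0/23


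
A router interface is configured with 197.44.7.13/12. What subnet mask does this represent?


/12 means 12 network bits, 20 host bits
Binary: 11111111111100000000000000000000
Mask: 255.240.0.0


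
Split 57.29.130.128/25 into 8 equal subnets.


New prefix = 25 + 3 = 28
Each subnet has 16 addresses
  57.29.130.128/28
  57.29.130.144/28
  57.29.130.160/28
  57.29.130.176/28
  57.29.130.192/28
  57.29.130.208/28
  57.29.130.224/28
  57.29.130.240/28
Subnets: 57.29.130.128/28, 57.29.130.144/28, 57.29.130.160/28, 57.29.130.176/28, 57.29.130.192/28, 57.29.130.208/28, 57.29.130.224/28, 57.29.130.240/28


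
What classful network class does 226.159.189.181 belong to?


First octet: 226
Binary: 11100010
1110xxxx -> Class D (224-239)
Class D (multicast), default mask N/A


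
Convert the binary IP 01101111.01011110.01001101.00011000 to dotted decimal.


01101111 = 111
01011110 = 94
01001101 = 77
00011000 = 24
IP: 111.94.77.24


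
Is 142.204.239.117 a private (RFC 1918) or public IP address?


RFC 1918 private ranges:
  10.0.0.0/8 (10.0.0.0 - 10.255.255.255)
  172.16.0.0/12 (172.16.0.0 - 172.31.255.255)
  192.168.0.0/16 (192.168.0.0 - 192.168.255.255)
Public (not in any RFC 1918 range)


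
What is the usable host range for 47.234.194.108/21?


Network: 47.234.192.0
Broadcast: 47.234.199.255
First usable = network + 1
Last usable = broadcast - 1
Range: 47.234.192.1 to 47.234.199.254


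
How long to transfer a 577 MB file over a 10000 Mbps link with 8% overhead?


Effective throughput = 10000 * (1 - 8/100) = 9200 Mbps
File size in Mb = 577 * 8 = 4616 Mb
Time = 4616 / 9200
Time = 0.5017 seconds


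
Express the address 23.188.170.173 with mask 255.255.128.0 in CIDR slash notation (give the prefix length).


Binary: 11111111.11111111.10000000.00000000
Count leading 1s
Prefix: /17


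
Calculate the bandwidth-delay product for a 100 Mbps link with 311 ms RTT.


BDP = bandwidth * RTT
= 100 Mbps * 311 ms
= 100 * 1e6 * 311 / 1000 bits
= 31100000 bits
= 3887500 bytes
= 3796.3867 KB
BDP = 31100000 bits (3887500 bytes)


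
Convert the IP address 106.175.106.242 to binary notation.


106 = 01101010
175 = 10101111
106 = 01101010
242 = 11110010
Binary: 01101010.10101111.01101010.11110010


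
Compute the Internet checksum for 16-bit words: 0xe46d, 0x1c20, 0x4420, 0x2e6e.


Sum all words (with carry folding):
+ 0xe46d = 0xe46d
+ 0x1c20 = 0x008e
+ 0x4420 = 0x44ae
+ 0x2e6e = 0x731c
One's complement: ~0x731c
Checksum = 0x8ce3


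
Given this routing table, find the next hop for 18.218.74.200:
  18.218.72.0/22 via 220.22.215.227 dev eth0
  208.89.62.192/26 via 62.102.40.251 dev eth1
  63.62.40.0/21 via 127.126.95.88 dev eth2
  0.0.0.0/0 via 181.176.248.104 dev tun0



Longest prefix match for 18.218.74.200:
  /22 18.218.72.0: MATCH
  /26 208.89.62.192: no
  /21 63.62.40.0: no
  /0 0.0.0.0: MATCH
Selected: next-hop 220.22.215.227 via eth0 (matched /22)


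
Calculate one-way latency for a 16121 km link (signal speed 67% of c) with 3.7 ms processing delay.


Speed = 0.67 * 3e5 km/s = 201000 km/s
Propagation delay = 16121 / 201000 = 0.0802 s = 80.204 ms
Processing delay = 3.7 ms
Total one-way latency = 83.904 ms


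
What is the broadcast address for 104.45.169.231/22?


Network: 104.45.168.0/22
Host bits = 10
Set all host bits to 1:
Broadcast: 104.45.171.255


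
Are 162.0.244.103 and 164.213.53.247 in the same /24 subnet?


Mask: 255.255.255.0
162.0.244.103 AND mask = 162.0.244.0
164.213.53.247 AND mask = 164.213.53.0
No, different subnets (162.0.244.0 vs 164.213.53.0)


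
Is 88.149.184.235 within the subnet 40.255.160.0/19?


Subnet network: 40.255.160.0
Test IP AND mask: 88.149.160.0
No, 88.149.184.235 is not in 40.255.160.0/19


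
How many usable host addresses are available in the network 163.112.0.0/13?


Host bits = 32 - 13 = 19
Total addresses = 2^19 = 524288
Usable = total - 2 (network and broadcast)
Usable hosts: 524286


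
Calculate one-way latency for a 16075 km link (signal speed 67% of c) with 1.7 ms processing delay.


Speed = 0.67 * 3e5 km/s = 201000 km/s
Propagation delay = 16075 / 201000 = 0.08 s = 79.9751 ms
Processing delay = 1.7 ms
Total one-way latency = 81.6751 ms


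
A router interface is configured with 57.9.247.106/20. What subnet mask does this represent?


/20 means 20 network bits, 12 host bits
Binary: 11111111111111111111000000000000
Mask: 255.255.240.0


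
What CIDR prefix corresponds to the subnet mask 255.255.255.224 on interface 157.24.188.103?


Binary: 11111111.11111111.11111111.11100000
Count leading 1s
Prefix: /27


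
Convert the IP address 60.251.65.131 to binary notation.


60 = 00111100
251 = 11111011
65 = 01000001
131 = 10000011
Binary: 00111100.11111011.01000001.10000011


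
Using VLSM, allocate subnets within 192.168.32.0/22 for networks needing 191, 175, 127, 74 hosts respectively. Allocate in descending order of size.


191 hosts -> /24 (254 usable): 192.168.32.0/24
175 hosts -> /24 (254 usable): 192.168.33.0/24
127 hosts -> /24 (254 usable): 192.168.34.0/24
74 hosts -> /25 (126 usable): 192.168.35.0/25
Allocation: 192.168.32.0/24 (191 hosts, 254 usable); 192.168.33.0/24 (175 hosts, 254 usable); 192.168.34.0/24 (127 hosts, 254 usable); 192.168.35.0/25 (74 hosts, 126 usable)


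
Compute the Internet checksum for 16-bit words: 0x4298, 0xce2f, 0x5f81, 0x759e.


Sum all words (with carry folding):
+ 0x4298 = 0x4298
+ 0xce2f = 0x10c8
+ 0x5f81 = 0x7049
+ 0x759e = 0xe5e7
One's complement: ~0xe5e7
Checksum = 0x1a18


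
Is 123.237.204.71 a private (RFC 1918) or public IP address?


RFC 1918 private ranges:
  10.0.0.0/8 (10.0.0.0 - 10.255.255.255)
  172.16.0.0/12 (172.16.0.0 - 172.31.255.255)
  192.168.0.0/16 (192.168.0.0 - 192.168.255.255)
Public (not in any RFC 1918 range)


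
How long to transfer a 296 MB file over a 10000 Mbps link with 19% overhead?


Effective throughput = 10000 * (1 - 19/100) = 8100.0 Mbps
File size in Mb = 296 * 8 = 2368 Mb
Time = 2368 / 8100.0
Time = 0.2923 seconds


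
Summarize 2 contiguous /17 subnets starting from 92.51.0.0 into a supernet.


Original prefix: /17
Number of subnets: 2 = 2^1
New prefix = 17 - 1 = 16
Supernet: 92.51.0.0/16


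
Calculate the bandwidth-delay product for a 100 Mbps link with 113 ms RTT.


BDP = bandwidth * RTT
= 100 Mbps * 113 ms
= 100 * 1e6 * 113 / 1000 bits
= 11300000 bits
= 1412500 bytes
= 1379.3945 KB
BDP = 11300000 bits (1412500 bytes)


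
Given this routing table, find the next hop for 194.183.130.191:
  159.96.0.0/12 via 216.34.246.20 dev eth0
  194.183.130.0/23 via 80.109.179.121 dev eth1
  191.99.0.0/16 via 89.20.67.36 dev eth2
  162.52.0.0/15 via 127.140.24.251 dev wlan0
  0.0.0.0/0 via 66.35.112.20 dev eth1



Longest prefix match for 194.183.130.191:
  /12 159.96.0.0: no
  /23 194.183.130.0: MATCH
  /16 191.99.0.0: no
  /15 162.52.0.0: no
  /0 0.0.0.0: MATCH
Selected: next-hop 80.109.179.121 via eth1 (matched /23)


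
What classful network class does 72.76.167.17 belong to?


First octet: 72
Binary: 01001000
0xxxxxxx -> Class A (1-126)
Class A, default mask 255.0.0.0 (/8)


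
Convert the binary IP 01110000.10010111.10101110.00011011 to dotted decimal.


01110000 = 112
10010111 = 151
10101110 = 174
00011011 = 27
IP: 112.151.174.27


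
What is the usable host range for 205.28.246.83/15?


Network: 205.28.0.0
Broadcast: 205.29.255.255
First usable = network + 1
Last usable = broadcast - 1
Range: 205.28.0.1 to 205.29.255.254


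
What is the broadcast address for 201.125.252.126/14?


Network: 201.124.0.0/14
Host bits = 18
Set all host bits to 1:
Broadcast: 201.127.255.255


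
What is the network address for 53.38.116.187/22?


IP:   00110101.00100110.01110100.10111011
Mask: 11111111.11111111.11111100.00000000
AND operation:
Net:  00110101.00100110.01110100.00000000
Network: 53.38.116.0/22


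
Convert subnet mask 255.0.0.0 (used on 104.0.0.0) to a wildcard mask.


Subnet mask: 255.0.0.0
Wildcard = 255.255.255.255 - subnet mask
255 - 255 = 0
255 - 0 = 255
255 - 0 = 255
255 - 0 = 255
Wildcard: 0.255.255.255


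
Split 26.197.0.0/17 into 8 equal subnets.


New prefix = 17 + 3 = 20
Each subnet has 4096 addresses
  26.197.0.0/20
  26.197.16.0/20
  26.197.32.0/20
  26.197.48.0/20
  26.197.64.0/20
  26.197.80.0/20
  26.197.96.0/20
  26.197.112.0/20
Subnets: 26.197.0.0/20, 26.197.16.0/20, 26.197.32.0/20, 26.197.48.0/20, 26.197.64.0/20, 26.197.80.0/20, 26.197.96.0/20, 26.197.112.0/20


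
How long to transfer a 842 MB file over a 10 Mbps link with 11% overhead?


Effective throughput = 10 * (1 - 11/100) = 8.9 Mbps
File size in Mb = 842 * 8 = 6736 Mb
Time = 6736 / 8.9
Time = 756.8539 seconds


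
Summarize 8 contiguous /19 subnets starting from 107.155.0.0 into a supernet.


Original prefix: /19
Number of subnets: 8 = 2^3
New prefix = 19 - 3 = 16
Supernet: 107.155.0.0/16


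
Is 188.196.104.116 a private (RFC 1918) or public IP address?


RFC 1918 private ranges:
  10.0.0.0/8 (10.0.0.0 - 10.255.255.255)
  172.16.0.0/12 (172.16.0.0 - 172.31.255.255)
  192.168.0.0/16 (192.168.0.0 - 192.168.255.255)
Public (not in any RFC 1918 range)


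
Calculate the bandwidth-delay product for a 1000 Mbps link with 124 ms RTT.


BDP = bandwidth * RTT
= 1000 Mbps * 124 ms
= 1000 * 1e6 * 124 / 1000 bits
= 124000000 bits
= 15500000 bytes
= 15136.7188 KB
BDP = 124000000 bits (15500000 bytes)


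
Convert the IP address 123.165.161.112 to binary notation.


123 = 01111011
165 = 10100101
161 = 10100001
112 = 01110000
Binary: 01111011.10100101.10100001.01110000


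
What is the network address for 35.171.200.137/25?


IP:   00100011.10101011.11001000.10001001
Mask: 11111111.11111111.11111111.10000000
AND operation:
Net:  00100011.10101011.11001000.10000000
Network: 35.171.200.128/25


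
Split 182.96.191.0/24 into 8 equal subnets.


New prefix = 24 + 3 = 27
Each subnet has 32 addresses
  182.96.191.0/27
  182.96.191.32/27
  182.96.191.64/27
  182.96.191.96/27
  182.96.191.128/27
  182.96.191.160/27
  182.96.191.192/27
  182.96.191.224/27
Subnets: 182.96.191.0/27, 182.96.191.32/27, 182.96.191.64/27, 182.96.191.96/27, 182.96.191.128/27, 182.96.191.160/27, 182.96.191.192/27, 182.96.191.224/27


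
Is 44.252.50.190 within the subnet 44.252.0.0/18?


Subnet network: 44.252.0.0
Test IP AND mask: 44.252.0.0
Yes, 44.252.50.190 is in 44.252.0.0/18


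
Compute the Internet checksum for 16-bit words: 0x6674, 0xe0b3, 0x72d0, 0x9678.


Sum all words (with carry folding):
+ 0x6674 = 0x6674
+ 0xe0b3 = 0x4728
+ 0x72d0 = 0xb9f8
+ 0x9678 = 0x5071
One's complement: ~0x5071
Checksum = 0xaf8e


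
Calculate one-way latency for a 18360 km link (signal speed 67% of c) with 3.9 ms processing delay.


Speed = 0.67 * 3e5 km/s = 201000 km/s
Propagation delay = 18360 / 201000 = 0.0913 s = 91.3433 ms
Processing delay = 3.9 ms
Total one-way latency = 95.2433 ms


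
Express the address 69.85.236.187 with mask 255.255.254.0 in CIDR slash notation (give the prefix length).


Binary: 11111111.11111111.11111110.00000000
Count leading 1s
Prefix: /23


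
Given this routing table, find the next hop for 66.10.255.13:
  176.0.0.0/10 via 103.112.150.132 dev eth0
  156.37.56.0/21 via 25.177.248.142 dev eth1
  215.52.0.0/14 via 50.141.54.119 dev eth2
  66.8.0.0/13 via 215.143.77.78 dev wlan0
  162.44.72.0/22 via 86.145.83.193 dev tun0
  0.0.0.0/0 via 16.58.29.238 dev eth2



Longest prefix match for 66.10.255.13:
  /10 176.0.0.0: no
  /21 156.37.56.0: no
  /14 215.52.0.0: no
  /13 66.8.0.0: MATCH
  /22 162.44.72.0: no
  /0 0.0.0.0: MATCH
Selected: next-hop 215.143.77.78 via wlan0 (matched /13)


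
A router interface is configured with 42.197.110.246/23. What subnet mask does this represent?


/23 means 23 network bits, 9 host bits
Binary: 11111111111111111111111000000000
Mask: 255.255.254.0


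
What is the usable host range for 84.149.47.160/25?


Network: 84.149.47.128
Broadcast: 84.149.47.255
First usable = network + 1
Last usable = broadcast - 1
Range: 84.149.47.129 to 84.149.47.254


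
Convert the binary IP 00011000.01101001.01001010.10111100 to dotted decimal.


00011000 = 24
01101001 = 105
01001010 = 74
10111100 = 188
IP: 24.105.74.188


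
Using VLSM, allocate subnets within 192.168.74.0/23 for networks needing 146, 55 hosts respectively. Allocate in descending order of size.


146 hosts -> /24 (254 usable): 192.168.74.0/24
55 hosts -> /26 (62 usable): 192.168.75.0/26
Allocation: 192.168.74.0/24 (146 hosts, 254 usable); 192.168.75.0/26 (55 hosts, 62 usable)


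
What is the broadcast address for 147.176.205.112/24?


Network: 147.176.205.0/24
Host bits = 8
Set all host bits to 1:
Broadcast: 147.176.205.255


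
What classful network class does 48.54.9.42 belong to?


First octet: 48
Binary: 00110000
0xxxxxxx -> Class A (1-126)
Class A, default mask 255.0.0.0 (/8)


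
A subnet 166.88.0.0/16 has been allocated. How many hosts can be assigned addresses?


Host bits = 32 - 16 = 16
Total addresses = 2^16 = 65536
Usable = total - 2 (network and broadcast)
Usable hosts: 65534


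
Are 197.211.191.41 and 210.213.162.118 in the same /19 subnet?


Mask: 255.255.224.0
197.211.191.41 AND mask = 197.211.160.0
210.213.162.118 AND mask = 210.213.160.0
No, different subnets (197.211.160.0 vs 210.213.160.0)


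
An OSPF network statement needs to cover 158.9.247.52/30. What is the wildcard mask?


Subnet mask: 255.255.255.252
Wildcard = 255.255.255.255 - subnet mask
255 - 255 = 0
255 - 255 = 0
255 - 255 = 0
255 - 252 = 3
Wildcard: 0.0.0.3


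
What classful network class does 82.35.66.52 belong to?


First octet: 82
Binary: 01010010
0xxxxxxx -> Class A (1-126)
Class A, default mask 255.0.0.0 (/8)


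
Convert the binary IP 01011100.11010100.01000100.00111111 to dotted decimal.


01011100 = 92
11010100 = 212
01000100 = 68
00111111 = 63
IP: 92.212.68.63


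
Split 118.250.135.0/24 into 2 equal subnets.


New prefix = 24 + 1 = 25
Each subnet has 128 addresses
  118.250.135.0/25
  118.250.135.128/25
Subnets: 118.250.135.0/25, 118.250.135.128/25


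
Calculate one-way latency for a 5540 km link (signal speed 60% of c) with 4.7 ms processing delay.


Speed = 0.6 * 3e5 km/s = 180000 km/s
Propagation delay = 5540 / 180000 = 0.0308 s = 30.7778 ms
Processing delay = 4.7 ms
Total one-way latency = 35.4778 ms


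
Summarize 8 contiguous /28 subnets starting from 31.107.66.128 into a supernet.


Original prefix: /28
Number of subnets: 8 = 2^3
New prefix = 28 - 3 = 25
Supernet: 31.107.66.128/25


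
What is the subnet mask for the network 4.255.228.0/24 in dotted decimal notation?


/24 means 24 network bits, 8 host bits
Binary: 11111111111111111111111100000000
Mask: 255.255.255.0


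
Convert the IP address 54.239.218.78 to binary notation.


54 = 00110110
239 = 11101111
218 = 11011010
78 = 01001110
Binary: 00110110.11101111.11011010.01001110


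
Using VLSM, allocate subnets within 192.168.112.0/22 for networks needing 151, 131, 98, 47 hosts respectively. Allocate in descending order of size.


151 hosts -> /24 (254 usable): 192.168.112.0/24
131 hosts -> /24 (254 usable): 192.168.113.0/24
98 hosts -> /25 (126 usable): 192.168.114.0/25
47 hosts -> /26 (62 usable): 192.168.114.128/26
Allocation: 192.168.112.0/24 (151 hosts, 254 usable); 192.168.113.0/24 (131 hosts, 254 usable); 192.168.114.0/25 (98 hosts, 126 usable); 192.168.114.128/26 (47 hosts, 62 usable)


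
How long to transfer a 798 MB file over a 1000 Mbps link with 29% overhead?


Effective throughput = 1000 * (1 - 29/100) = 710 Mbps
File size in Mb = 798 * 8 = 6384 Mb
Time = 6384 / 710
Time = 8.9915 seconds


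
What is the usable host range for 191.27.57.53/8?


Network: 191.0.0.0
Broadcast: 191.255.255.255
First usable = network + 1
Last usable = broadcast - 1
Range: 191.0.0.1 to 191.255.255.254


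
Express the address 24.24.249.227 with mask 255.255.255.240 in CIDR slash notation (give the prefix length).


Binary: 11111111.11111111.11111111.11110000
Count leading 1s
Prefix: /28


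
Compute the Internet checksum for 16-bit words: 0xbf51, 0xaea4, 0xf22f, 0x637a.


Sum all words (with carry folding):
+ 0xbf51 = 0xbf51
+ 0xaea4 = 0x6df6
+ 0xf22f = 0x6026
+ 0x637a = 0xc3a0
One's complement: ~0xc3a0
Checksum = 0x3c5f


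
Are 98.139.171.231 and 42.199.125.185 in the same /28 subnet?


Mask: 255.255.255.240
98.139.171.231 AND mask = 98.139.171.224
42.199.125.185 AND mask = 42.199.125.176
No, different subnets (98.139.171.224 vs 42.199.125.176)


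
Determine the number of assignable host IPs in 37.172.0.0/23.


Host bits = 32 - 23 = 9
Total addresses = 2^9 = 512
Usable = total - 2 (network and broadcast)
Usable hosts: 510


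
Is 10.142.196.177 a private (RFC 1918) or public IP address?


RFC 1918 private ranges:
  10.0.0.0/8 (10.0.0.0 - 10.255.255.255)
  172.16.0.0/12 (172.16.0.0 - 172.31.255.255)
  192.168.0.0/16 (192.168.0.0 - 192.168.255.255)
Private (in 10.0.0.0/8)


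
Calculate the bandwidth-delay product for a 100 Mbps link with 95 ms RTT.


BDP = bandwidth * RTT
= 100 Mbps * 95 ms
= 100 * 1e6 * 95 / 1000 bits
= 9500000 bits
= 1187500 bytes
= 1159.668 KB
BDP = 9500000 bits (1187500 bytes)


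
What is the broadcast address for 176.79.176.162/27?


Network: 176.79.176.160/27
Host bits = 5
Set all host bits to 1:
Broadcast: 176.79.176.191


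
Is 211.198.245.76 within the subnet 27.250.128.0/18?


Subnet network: 27.250.128.0
Test IP AND mask: 211.198.192.0
No, 211.198.245.76 is not in 27.250.128.0/18


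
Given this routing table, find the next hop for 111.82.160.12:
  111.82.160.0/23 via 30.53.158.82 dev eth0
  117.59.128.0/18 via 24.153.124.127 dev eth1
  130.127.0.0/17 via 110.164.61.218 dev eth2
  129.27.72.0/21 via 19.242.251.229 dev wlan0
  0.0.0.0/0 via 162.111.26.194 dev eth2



Longest prefix match for 111.82.160.12:
  /23 111.82.160.0: MATCH
  /18 117.59.128.0: no
  /17 130.127.0.0: no
  /21 129.27.72.0: no
  /0 0.0.0.0: MATCH
Selected: next-hop 30.53.158.82 via eth0 (matched /23)


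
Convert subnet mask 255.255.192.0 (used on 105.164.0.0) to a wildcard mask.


Subnet mask: 255.255.192.0
Wildcard = 255.255.255.255 - subnet mask
255 - 255 = 0
255 - 255 = 0
255 - 192 = 63
255 - 0 = 255
Wildcard: 0.0.63.255


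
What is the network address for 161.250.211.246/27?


IP:   10100001.11111010.11010011.11110110
Mask: 11111111.11111111.11111111.11100000
AND operation:
Net:  10100001.11111010.11010011.11100000
Network: 161.250.211.224/27


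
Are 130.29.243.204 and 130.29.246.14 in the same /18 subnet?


Mask: 255.255.192.0
130.29.243.204 AND mask = 130.29.192.0
130.29.246.14 AND mask = 130.29.192.0
Yes, same subnet (130.29.192.0)


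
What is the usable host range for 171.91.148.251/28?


Network: 171.91.148.240
Broadcast: 171.91.148.255
First usable = network + 1
Last usable = broadcast - 1
Range: 171.91.148.241 to 171.91.148.254


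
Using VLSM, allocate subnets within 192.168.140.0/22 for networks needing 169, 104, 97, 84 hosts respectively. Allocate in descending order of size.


169 hosts -> /24 (254 usable): 192.168.140.0/24
104 hosts -> /25 (126 usable): 192.168.141.0/25
97 hosts -> /25 (126 usable): 192.168.141.128/25
84 hosts -> /25 (126 usable): 192.168.142.0/25
Allocation: 192.168.140.0/24 (169 hosts, 254 usable); 192.168.141.0/25 (104 hosts, 126 usable); 192.168.141.128/25 (97 hosts, 126 usable); 192.168.142.0/25 (84 hosts, 126 usable)


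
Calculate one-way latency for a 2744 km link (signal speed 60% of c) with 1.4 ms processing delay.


Speed = 0.6 * 3e5 km/s = 180000 km/s
Propagation delay = 2744 / 180000 = 0.0152 s = 15.2444 ms
Processing delay = 1.4 ms
Total one-way latency = 16.6444 ms


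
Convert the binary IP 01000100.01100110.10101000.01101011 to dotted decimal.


01000100 = 68
01100110 = 102
10101000 = 168
01101011 = 107
IP: 68.102.168.107


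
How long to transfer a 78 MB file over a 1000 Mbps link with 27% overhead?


Effective throughput = 1000 * (1 - 27/100) = 730 Mbps
File size in Mb = 78 * 8 = 624 Mb
Time = 624 / 730
Time = 0.8548 seconds


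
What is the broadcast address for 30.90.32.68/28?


Network: 30.90.32.64/28
Host bits = 4
Set all host bits to 1:
Broadcast: 30.90.32.79


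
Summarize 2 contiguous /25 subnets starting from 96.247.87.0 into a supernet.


Original prefix: /25
Number of subnets: 2 = 2^1
New prefix = 25 - 1 = 24
Supernet: 96.247.87.0/24


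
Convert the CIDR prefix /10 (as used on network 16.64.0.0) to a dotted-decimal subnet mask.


/10 means 10 network bits, 22 host bits
Binary: 11111111110000000000000000000000
Mask: 255.192.0.0


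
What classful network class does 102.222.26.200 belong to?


First octet: 102
Binary: 01100110
0xxxxxxx -> Class A (1-126)
Class A, default mask 255.0.0.0 (/8)


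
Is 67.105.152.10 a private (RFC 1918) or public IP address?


RFC 1918 private ranges:
  10.0.0.0/8 (10.0.0.0 - 10.255.255.255)
  172.16.0.0/12 (172.16.0.0 - 172.31.255.255)
  192.168.0.0/16 (192.168.0.0 - 192.168.255.255)
Public (not in any RFC 1918 range)


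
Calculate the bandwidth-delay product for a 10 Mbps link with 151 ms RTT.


BDP = bandwidth * RTT
= 10 Mbps * 151 ms
= 10 * 1e6 * 151 / 1000 bits
= 1510000 bits
= 188750 bytes
= 184.3262 KB
BDP = 1510000 bits (188750 bytes)


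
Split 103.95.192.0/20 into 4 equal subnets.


New prefix = 20 + 2 = 22
Each subnet has 1024 addresses
  103.95.192.0/22
  103.95.196.0/22
  103.95.200.0/22
  103.95.204.0/22
Subnets: 103.95.192.0/22, 103.95.196.0/22, 103.95.200.0/22, 103.95.204.0/22


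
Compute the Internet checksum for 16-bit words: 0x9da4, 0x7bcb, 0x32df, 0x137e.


Sum all words (with carry folding):
+ 0x9da4 = 0x9da4
+ 0x7bcb = 0x1970
+ 0x32df = 0x4c4f
+ 0x137e = 0x5fcd
One's complement: ~0x5fcd
Checksum = 0xa032


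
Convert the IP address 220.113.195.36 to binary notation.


220 = 11011100
113 = 01110001
195 = 11000011
36 = 00100100
Binary: 11011100.01110001.11000011.00100100


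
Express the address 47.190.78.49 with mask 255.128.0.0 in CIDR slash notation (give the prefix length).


Binary: 11111111.10000000.00000000.00000000
Count leading 1s
Prefix: /9


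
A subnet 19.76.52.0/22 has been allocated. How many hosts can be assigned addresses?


Host bits = 32 - 22 = 10
Total addresses = 2^10 = 1024
Usable = total - 2 (network and broadcast)
Usable hosts: 1022


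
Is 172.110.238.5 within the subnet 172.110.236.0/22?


Subnet network: 172.110.236.0
Test IP AND mask: 172.110.236.0
Yes, 172.110.238.5 is in 172.110.236.0/22


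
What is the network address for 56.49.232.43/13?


IP:   00111000.00110001.11101000.00101011
Mask: 11111111.11111000.00000000.00000000
AND operation:
Net:  00111000.00110000.00000000.00000000
Network: 56.48.0.0/13


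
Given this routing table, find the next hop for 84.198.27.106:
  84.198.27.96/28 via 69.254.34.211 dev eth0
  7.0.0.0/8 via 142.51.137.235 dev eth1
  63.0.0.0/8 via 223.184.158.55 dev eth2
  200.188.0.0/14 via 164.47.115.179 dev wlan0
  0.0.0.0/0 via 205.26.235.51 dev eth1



Longest prefix match for 84.198.27.106:
  /28 84.198.27.96: MATCH
  /8 7.0.0.0: no
  /8 63.0.0.0: no
  /14 200.188.0.0: no
  /0 0.0.0.0: MATCH
Selected: next-hop 69.254.34.211 via eth0 (matched /28)


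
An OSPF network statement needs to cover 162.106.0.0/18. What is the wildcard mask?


Subnet mask: 255.255.192.0
Wildcard = 255.255.255.255 - subnet mask
255 - 255 = 0
255 - 255 = 0
255 - 192 = 63
255 - 0 = 255
Wildcard: 0.0.63.255


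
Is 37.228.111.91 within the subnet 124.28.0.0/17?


Subnet network: 124.28.0.0
Test IP AND mask: 37.228.0.0
No, 37.228.111.91 is not in 124.28.0.0/17


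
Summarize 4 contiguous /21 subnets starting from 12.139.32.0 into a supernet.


Original prefix: /21
Number of subnets: 4 = 2^2
New prefix = 21 - 2 = 19
Supernet: 12.139.32.0/19


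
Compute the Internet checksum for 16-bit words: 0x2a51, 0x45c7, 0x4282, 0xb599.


Sum all words (with carry folding):
+ 0x2a51 = 0x2a51
+ 0x45c7 = 0x7018
+ 0x4282 = 0xb29a
+ 0xb599 = 0x6834
One's complement: ~0x6834
Checksum = 0x97cb


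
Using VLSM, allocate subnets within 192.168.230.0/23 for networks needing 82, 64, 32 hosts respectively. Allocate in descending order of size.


82 hosts -> /25 (126 usable): 192.168.230.0/25
64 hosts -> /25 (126 usable): 192.168.230.128/25
32 hosts -> /26 (62 usable): 192.168.231.0/26
Allocation: 192.168.230.0/25 (82 hosts, 126 usable); 192.168.230.128/25 (64 hosts, 126 usable); 192.168.231.0/26 (32 hosts, 62 usable)
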